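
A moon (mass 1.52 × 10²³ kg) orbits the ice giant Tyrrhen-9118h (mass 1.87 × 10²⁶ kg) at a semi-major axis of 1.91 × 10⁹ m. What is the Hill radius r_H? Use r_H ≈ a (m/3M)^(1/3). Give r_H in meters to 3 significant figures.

1.24 × 10⁸ m

r_H ≈ a (m/3M)^(1/3)
    = (1.91 × 10⁹) × (1.52 × 10²³ / (3 × 1.87 × 10²⁶))^(1/3)
    = 1.24 × 10⁸ m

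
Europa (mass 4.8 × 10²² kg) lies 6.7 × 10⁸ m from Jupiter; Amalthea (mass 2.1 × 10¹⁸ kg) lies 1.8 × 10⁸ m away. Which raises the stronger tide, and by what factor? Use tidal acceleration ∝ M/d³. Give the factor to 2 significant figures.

Europa, by a factor of ≈ 440

Tidal stretch scales as M/d³; compute that for each body.
Europa: (4.8 × 10²²) / (6.7 × 10⁸)³ = 1.596 × 10⁻⁴
Amalthea: (2.1 × 10¹⁸) / (1.8 × 10⁸)³ = 3.601 × 10⁻⁷
Ratio (larger/smaller) = 440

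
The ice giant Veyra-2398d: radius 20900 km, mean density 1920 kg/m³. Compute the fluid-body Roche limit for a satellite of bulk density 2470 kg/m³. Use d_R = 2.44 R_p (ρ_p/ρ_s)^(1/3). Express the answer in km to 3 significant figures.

46900 km

d_R = 2.44 × 20900 km × (1920/2470)^(1/3)
    = 46900 km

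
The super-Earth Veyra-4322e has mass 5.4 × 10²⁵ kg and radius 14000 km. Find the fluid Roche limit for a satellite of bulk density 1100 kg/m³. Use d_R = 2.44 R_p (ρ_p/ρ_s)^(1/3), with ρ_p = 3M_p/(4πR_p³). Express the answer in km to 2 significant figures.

55000 km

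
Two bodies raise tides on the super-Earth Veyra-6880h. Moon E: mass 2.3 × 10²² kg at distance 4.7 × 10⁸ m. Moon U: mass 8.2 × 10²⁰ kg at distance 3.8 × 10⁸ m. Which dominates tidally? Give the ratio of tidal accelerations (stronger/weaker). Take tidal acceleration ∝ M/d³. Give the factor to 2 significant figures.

Tidal acceleration ∝ M/d³, so compare M/d³ for each.
Moon E: (2.3 × 10²²) / (4.7 × 10⁸)³ = 2.215 × 10⁻⁴
Moon U: (8.2 × 10²⁰) / (3.8 × 10⁸)³ = 1.494 × 10⁻⁵
Ratio (larger/smaller) = 15

Moon E, by a factor of ≈ 15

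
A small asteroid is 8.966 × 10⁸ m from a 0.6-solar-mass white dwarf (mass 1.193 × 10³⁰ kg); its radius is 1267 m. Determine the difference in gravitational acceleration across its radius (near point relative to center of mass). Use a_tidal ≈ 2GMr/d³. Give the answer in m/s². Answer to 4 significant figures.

2.799 × 10⁻⁴ m/s²

Δa = 2GMr/d³
   = 2 × (6.674 × 10⁻¹¹) × (1.193 × 10³⁰) × (1267) / (8.966 × 10⁸)³
   = 2.799 × 10⁻⁴ m/s²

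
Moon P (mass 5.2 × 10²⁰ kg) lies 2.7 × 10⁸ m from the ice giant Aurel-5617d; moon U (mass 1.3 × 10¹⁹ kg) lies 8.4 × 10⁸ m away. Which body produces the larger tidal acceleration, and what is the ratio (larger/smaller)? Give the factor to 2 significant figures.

Compare M/d³ for the two perturbers:
Moon P: (5.2 × 10²⁰) / (2.7 × 10⁸)³ = 2.642 × 10⁻⁵
Moon U: (1.3 × 10¹⁹) / (8.4 × 10⁸)³ = 2.193 × 10⁻⁸
Ratio (larger/smaller) = 1200

Moon P, by a factor of ≈ 1200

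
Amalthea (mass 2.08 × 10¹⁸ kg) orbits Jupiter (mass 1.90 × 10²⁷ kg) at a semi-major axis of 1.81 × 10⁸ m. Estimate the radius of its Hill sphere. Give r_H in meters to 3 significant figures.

r_H ≈ a (m/3M)^(1/3)
    = (1.81 × 10⁸) × (2.08 × 10¹⁸ / (3 × 1.90 × 10²⁷))^(1/3)
    = 1.29 × 10⁵ m

1.29 × 10⁵ m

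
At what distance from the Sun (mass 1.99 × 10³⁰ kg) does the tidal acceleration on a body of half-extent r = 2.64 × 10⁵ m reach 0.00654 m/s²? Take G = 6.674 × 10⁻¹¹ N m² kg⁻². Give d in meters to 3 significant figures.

2.21 × 10⁹ m

2GMr/d³ = a_tidal  ⇒  d = (2GMr / a_tidal)^(1/3)
d = (2 × 6.674×10⁻¹¹ × (1.99 × 10³⁰) × (2.64 × 10⁵) / (0.00654))^(1/3)
  = 2.21 × 10⁹ m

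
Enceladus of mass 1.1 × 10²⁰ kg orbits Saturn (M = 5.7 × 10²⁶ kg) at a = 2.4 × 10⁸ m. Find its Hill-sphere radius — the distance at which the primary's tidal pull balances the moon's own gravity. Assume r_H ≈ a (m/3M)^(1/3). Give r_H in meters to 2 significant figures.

9.6 × 10⁵ m

r_H ≈ a (m/3M)^(1/3)
    = (2.4 × 10⁸) × (1.1 × 10²⁰ / (3 × 5.7 × 10²⁶))^(1/3)
    = 9.6 × 10⁵ m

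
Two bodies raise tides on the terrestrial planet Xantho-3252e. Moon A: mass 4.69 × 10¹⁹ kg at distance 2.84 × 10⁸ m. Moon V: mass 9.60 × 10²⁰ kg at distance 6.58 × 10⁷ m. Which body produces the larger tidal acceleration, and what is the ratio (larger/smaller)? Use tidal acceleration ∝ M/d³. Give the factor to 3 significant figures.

Moon V, by a factor of ≈ 1650

Tidal acceleration ∝ M/d³, so compare M/d³ for each.
Moon A: (4.69 × 10¹⁹) / (2.84 × 10⁸)³ = 2.047 × 10⁻⁶
Moon V: (9.60 × 10²⁰) / (6.58 × 10⁷)³ = 3.370 × 10⁻³
Ratio (larger/smaller) = 1650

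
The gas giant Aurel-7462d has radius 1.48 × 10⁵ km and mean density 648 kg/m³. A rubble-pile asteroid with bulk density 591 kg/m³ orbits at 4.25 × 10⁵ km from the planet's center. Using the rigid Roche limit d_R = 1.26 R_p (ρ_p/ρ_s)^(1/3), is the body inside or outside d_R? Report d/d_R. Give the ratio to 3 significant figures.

outside; d/d_R ≈ 2.21

d_R = 1.26 × (1.48 × 10⁵ km) × (648/591)^(1/3) = 1.923 × 10⁵ km
d/d_R = (4.25 × 10⁵) / (1.923 × 10⁵) = 2.21
Since d/d_R > 1, the body is outside the Roche limit.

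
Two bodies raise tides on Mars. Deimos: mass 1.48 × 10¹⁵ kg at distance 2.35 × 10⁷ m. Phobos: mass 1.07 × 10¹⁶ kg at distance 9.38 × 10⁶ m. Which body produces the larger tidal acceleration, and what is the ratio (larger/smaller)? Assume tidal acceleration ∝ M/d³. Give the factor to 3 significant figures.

Phobos, by a factor of ≈ 114

Tidal acceleration ∝ M/d³, so compare M/d³ for each.
Deimos: (1.48 × 10¹⁵) / (2.35 × 10⁷)³ = 1.140 × 10⁻⁷
Phobos: (1.07 × 10¹⁶) / (9.38 × 10⁶)³ = 1.297 × 10⁻⁵
Ratio (larger/smaller) = 114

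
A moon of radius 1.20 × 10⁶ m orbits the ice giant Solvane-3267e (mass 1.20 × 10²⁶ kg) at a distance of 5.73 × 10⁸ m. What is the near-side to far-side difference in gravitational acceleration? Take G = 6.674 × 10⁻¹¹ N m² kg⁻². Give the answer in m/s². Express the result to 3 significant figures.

Near-to-far spans 2r, so the tidal difference is twice the near-to-center value: 4GMr/d³.
a_tidal = 4GMr/d³
        = 4 × (6.674 × 10⁻¹¹) × (1.20 × 10²⁶) × (1.20 × 10⁶) / (5.73 × 10⁸)³
        = 2.04 × 10⁻⁴ m/s²

2.04 × 10⁻⁴ m/s²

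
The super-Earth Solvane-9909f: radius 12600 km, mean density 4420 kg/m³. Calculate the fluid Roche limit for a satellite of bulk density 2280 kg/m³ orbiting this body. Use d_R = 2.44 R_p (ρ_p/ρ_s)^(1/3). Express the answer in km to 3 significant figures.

38300 km

d_R = 2.44 × 12600 km × (4420/2280)^(1/3)
    = 38300 km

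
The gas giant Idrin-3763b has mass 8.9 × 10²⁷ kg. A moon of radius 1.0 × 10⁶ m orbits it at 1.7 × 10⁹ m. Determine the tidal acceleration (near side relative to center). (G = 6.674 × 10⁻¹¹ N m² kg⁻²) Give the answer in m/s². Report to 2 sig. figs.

2.4 × 10⁻⁴ m/s²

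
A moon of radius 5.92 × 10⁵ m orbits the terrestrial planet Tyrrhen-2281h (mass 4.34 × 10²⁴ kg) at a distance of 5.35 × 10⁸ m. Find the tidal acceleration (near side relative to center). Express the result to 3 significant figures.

2.24 × 10⁻⁶ m/s²

Differencing GM/(d−r)² and GM/d² to first order in r/d gives 2GMr/d³.
Δa = 2GMr/d³
   = 2 × (6.674 × 10⁻¹¹) × (4.34 × 10²⁴) × (5.92 × 10⁵) / (5.35 × 10⁸)³
   = 2.24 × 10⁻⁶ m/s²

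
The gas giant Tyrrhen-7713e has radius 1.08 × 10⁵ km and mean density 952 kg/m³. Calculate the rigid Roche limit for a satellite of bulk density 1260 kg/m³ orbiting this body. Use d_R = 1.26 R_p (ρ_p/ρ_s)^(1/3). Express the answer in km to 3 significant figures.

d_R = 1.26 × 1.08 × 10⁵ km × (952/1260)^(1/3)
    = 1.24 × 10⁵ km

1.24 × 10⁵ km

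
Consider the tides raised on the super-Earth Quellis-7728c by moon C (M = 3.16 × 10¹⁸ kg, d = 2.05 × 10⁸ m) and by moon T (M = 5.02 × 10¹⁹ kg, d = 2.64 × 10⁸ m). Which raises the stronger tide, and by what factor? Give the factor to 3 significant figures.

Moon T, by a factor of ≈ 7.44

Tidal stretch scales as M/d³; compute that for each body.
Moon C: (3.16 × 10¹⁸) / (2.05 × 10⁸)³ = 3.668 × 10⁻⁷
Moon T: (5.02 × 10¹⁹) / (2.64 × 10⁸)³ = 2.728 × 10⁻⁶
Ratio (larger/smaller) = 7.44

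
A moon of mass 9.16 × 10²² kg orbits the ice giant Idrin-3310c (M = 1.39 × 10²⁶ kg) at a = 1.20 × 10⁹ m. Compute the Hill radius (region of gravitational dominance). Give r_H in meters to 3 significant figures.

r_H ≈ a (m/3M)^(1/3)
    = (1.20 × 10⁹) × (9.16 × 10²² / (3 × 1.39 × 10²⁶))^(1/3)
    = 7.24 × 10⁷ m

7.24 × 10⁷ m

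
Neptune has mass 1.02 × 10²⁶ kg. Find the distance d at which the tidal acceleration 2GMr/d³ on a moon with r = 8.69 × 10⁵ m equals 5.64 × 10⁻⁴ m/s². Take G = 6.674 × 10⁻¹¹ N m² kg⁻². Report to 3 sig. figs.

2.76 × 10⁸ m

2GMr/d³ = a_tidal  ⇒  d = (2GMr / a_tidal)^(1/3)
d = (2 × 6.674×10⁻¹¹ × (1.02 × 10²⁶) × (8.69 × 10⁵) / (5.64 × 10⁻⁴))^(1/3)
  = 2.76 × 10⁸ m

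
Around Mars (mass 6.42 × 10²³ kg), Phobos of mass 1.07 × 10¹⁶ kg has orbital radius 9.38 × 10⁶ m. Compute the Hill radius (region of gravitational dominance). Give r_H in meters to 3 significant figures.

r_H ≈ a (m/3M)^(1/3)
    = (9.38 × 10⁶) × (1.07 × 10¹⁶ / (3 × 6.42 × 10²³))^(1/3)
    = 1.66 × 10⁴ m

1.66 × 10⁴ m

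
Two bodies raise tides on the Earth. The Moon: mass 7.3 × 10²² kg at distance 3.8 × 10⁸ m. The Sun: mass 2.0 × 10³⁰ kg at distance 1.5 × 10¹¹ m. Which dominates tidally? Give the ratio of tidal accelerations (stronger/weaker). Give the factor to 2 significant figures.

Compare M/d³ for the two perturbers:
The Moon: (7.3 × 10²²) / (3.8 × 10⁸)³ = 1.330 × 10⁻³
The Sun: (2.0 × 10³⁰) / (1.5 × 10¹¹)³ = 5.926 × 10⁻⁴
Ratio (larger/smaller) = 2.2

The Moon, by a factor of ≈ 2.2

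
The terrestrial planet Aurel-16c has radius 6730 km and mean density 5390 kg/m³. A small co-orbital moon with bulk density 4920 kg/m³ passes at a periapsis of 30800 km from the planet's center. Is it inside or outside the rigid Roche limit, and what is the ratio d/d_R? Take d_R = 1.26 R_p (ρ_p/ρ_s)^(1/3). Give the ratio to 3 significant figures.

outside; d/d_R ≈ 3.52

d_R = 1.26 × (6730 km) × (5390/4920)^(1/3) = 8742 km
d/d_R = (30800) / (8742) = 3.52
Since d/d_R > 1, the body is outside the Roche limit.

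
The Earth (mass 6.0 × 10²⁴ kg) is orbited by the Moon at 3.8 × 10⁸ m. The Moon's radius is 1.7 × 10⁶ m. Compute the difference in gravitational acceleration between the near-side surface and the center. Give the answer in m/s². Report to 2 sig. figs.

2.5 × 10⁻⁵ m/s²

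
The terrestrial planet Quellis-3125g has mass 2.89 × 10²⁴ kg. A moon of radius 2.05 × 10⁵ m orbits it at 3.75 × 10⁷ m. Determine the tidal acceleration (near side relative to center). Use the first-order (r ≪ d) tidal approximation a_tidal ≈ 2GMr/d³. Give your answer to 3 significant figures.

1.50 × 10⁻³ m/s²

Δa = 2GMr/d³
   = 2 × (6.674 × 10⁻¹¹) × (2.89 × 10²⁴) × (2.05 × 10⁵) / (3.75 × 10⁷)³
   = 1.50 × 10⁻³ m/s²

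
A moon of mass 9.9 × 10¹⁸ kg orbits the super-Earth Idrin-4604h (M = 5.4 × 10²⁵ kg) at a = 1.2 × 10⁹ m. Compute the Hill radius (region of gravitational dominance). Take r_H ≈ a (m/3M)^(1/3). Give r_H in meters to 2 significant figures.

4.7 × 10⁶ m

r_H ≈ a (m/3M)^(1/3)
    = (1.2 × 10⁹) × (9.9 × 10¹⁸ / (3 × 5.4 × 10²⁵))^(1/3)
    = 4.7 × 10⁶ m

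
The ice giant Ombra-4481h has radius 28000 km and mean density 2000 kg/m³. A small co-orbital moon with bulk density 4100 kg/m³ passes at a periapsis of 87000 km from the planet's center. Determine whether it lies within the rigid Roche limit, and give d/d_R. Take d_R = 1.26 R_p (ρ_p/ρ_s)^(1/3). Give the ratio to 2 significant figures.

outside; d/d_R ≈ 3.1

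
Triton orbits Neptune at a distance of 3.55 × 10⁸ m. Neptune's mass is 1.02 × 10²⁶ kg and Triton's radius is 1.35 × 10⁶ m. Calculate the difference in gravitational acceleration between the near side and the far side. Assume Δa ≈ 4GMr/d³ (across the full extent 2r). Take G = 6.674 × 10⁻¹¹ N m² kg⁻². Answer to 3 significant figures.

8.22 × 10⁻⁴ m/s²

The field gradient is 2GM/d³; across the full diameter 2r the difference is 4GMr/d³.
Δa = 4GMr/d³
   = 4 × (6.674 × 10⁻¹¹) × (1.02 × 10²⁶) × (1.35 × 10⁶) / (3.55 × 10⁸)³
   = 8.22 × 10⁻⁴ m/s²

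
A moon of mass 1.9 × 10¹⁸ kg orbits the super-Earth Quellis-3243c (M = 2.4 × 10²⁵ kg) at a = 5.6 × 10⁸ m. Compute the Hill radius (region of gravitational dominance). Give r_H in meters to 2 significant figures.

1.7 × 10⁶ m

r_H ≈ a (m/3M)^(1/3)
    = (5.6 × 10⁸) × (1.9 × 10¹⁸ / (3 × 2.4 × 10²⁵))^(1/3)
    = 1.7 × 10⁶ m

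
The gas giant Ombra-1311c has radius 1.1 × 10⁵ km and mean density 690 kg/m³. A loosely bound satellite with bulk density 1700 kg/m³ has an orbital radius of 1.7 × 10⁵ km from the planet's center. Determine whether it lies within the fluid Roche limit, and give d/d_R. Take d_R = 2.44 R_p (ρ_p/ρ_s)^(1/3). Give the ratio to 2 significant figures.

inside; d/d_R ≈ 0.86

d_R = 2.44 × (1.1 × 10⁵ km) × (690/1700)^(1/3) = 1.987 × 10⁵ km
d/d_R = (1.7 × 10⁵) / (1.987 × 10⁵) = 0.86
Since d/d_R < 1, the body is inside the Roche limit.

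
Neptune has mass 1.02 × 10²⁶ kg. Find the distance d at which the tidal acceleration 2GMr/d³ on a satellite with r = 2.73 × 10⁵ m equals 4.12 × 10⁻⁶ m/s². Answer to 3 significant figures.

9.66 × 10⁸ m

2GMr/d³ = a_tidal  ⇒  d = (2GMr / a_tidal)^(1/3)
d = (2 × 6.674×10⁻¹¹ × (1.02 × 10²⁶) × (2.73 × 10⁵) / (4.12 × 10⁻⁶))^(1/3)
  = 9.66 × 10⁸ m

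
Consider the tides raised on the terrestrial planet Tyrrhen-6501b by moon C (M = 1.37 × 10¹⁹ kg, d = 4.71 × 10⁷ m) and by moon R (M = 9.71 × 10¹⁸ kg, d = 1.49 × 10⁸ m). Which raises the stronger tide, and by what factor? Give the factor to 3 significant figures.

The tide-raising term goes as M/d³ (the gradient of a 1/d² field).
Moon C: (1.37 × 10¹⁹) / (4.71 × 10⁷)³ = 1.311 × 10⁻⁴
Moon R: (9.71 × 10¹⁸) / (1.49 × 10⁸)³ = 2.935 × 10⁻⁶
Ratio (larger/smaller) = 44.7

Moon C, by a factor of ≈ 44.7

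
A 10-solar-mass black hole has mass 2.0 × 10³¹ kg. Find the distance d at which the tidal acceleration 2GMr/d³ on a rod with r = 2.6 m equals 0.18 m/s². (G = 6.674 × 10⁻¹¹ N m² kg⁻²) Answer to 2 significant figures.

3.4 × 10⁷ m

2GMr/d³ = a_tidal  ⇒  d = (2GMr / a_tidal)^(1/3)
d = (2 × 6.674×10⁻¹¹ × (2.0 × 10³¹) × (2.6) / (0.18))^(1/3)
  = 3.4 × 10⁷ m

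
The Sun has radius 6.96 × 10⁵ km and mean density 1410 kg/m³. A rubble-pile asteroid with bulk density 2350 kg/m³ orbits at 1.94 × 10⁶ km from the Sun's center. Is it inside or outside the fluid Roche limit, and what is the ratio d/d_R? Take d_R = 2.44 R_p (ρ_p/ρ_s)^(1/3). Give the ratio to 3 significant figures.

d_R = 2.44 × (6.96 × 10⁵ km) × (1410/2350)^(1/3) = 1.432 × 10⁶ km
d/d_R = (1.94 × 10⁶) / (1.432 × 10⁶) = 1.35
Since d/d_R > 1, the body is outside the Roche limit.

outside; d/d_R ≈ 1.35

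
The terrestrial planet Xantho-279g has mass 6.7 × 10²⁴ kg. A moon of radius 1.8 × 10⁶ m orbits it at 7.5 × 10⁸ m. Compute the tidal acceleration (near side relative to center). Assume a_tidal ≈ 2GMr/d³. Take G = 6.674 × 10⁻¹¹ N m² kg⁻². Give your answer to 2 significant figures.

a_tidal = 2GMr/d³
        = 2 × (6.674 × 10⁻¹¹) × (6.7 × 10²⁴) × (1.8 × 10⁶) / (7.5 × 10⁸)³
        = 3.8 × 10⁻⁶ m/s²

3.8 × 10⁻⁶ m/s²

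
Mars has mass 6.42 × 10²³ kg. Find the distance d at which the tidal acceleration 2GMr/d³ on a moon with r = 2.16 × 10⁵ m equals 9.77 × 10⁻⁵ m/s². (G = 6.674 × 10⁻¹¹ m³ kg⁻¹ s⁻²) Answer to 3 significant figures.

2GMr/d³ = a_tidal  ⇒  d = (2GMr / a_tidal)^(1/3)
d = (2 × 6.674×10⁻¹¹ × (6.42 × 10²³) × (2.16 × 10⁵) / (9.77 × 10⁻⁵))^(1/3)
  = 5.74 × 10⁷ m

5.74 × 10⁷ m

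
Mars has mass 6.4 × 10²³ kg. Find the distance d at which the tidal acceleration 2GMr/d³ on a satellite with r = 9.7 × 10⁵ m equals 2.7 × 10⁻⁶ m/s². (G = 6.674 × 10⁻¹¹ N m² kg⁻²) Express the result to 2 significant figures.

2GMr/d³ = a_tidal  ⇒  d = (2GMr / a_tidal)^(1/3)
d = (2 × 6.674×10⁻¹¹ × (6.4 × 10²³) × (9.7 × 10⁵) / (2.7 × 10⁻⁶))^(1/3)
  = 3.1 × 10⁸ m

3.1 × 10⁸ m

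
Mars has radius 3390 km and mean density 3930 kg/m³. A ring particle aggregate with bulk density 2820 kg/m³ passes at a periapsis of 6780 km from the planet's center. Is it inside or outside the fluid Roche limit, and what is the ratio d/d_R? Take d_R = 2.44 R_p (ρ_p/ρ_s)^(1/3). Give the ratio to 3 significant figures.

inside; d/d_R ≈ 0.734

d_R = 2.44 × (3390 km) × (3930/2820)^(1/3) = 9239 km
d/d_R = (6780) / (9239) = 0.734
Since d/d_R < 1, the body is inside the Roche limit.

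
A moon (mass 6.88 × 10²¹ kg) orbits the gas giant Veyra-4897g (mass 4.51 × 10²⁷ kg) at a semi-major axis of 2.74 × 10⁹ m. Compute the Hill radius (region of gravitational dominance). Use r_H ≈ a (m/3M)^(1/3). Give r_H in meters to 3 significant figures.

2.19 × 10⁷ m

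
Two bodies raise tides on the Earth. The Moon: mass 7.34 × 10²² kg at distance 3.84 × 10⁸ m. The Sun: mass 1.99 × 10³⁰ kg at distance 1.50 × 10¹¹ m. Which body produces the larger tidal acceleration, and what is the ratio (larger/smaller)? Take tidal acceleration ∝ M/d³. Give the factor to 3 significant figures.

The Moon, by a factor of ≈ 2.20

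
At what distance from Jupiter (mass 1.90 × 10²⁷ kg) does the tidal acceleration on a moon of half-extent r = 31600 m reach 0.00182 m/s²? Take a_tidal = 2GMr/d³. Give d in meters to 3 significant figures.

1.64 × 10⁸ m

2GMr/d³ = a_tidal  ⇒  d = (2GMr / a_tidal)^(1/3)
d = (2 × 6.674×10⁻¹¹ × (1.90 × 10²⁷) × (31600) / (0.00182))^(1/3)
  = 1.64 × 10⁸ m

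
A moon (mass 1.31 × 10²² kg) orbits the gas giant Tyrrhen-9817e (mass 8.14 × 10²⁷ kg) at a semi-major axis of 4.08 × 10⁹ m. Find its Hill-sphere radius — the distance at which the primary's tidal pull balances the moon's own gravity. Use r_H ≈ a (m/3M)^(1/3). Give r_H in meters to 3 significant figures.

r_H ≈ a (m/3M)^(1/3)
    = (4.08 × 10⁹) × (1.31 × 10²² / (3 × 8.14 × 10²⁷))^(1/3)
    = 3.32 × 10⁷ m

3.32 × 10⁷ m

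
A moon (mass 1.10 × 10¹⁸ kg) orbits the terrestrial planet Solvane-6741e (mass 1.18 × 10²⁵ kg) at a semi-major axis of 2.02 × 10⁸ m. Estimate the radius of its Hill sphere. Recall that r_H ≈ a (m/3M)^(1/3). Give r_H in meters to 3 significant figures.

r_H ≈ a (m/3M)^(1/3)
    = (2.02 × 10⁸) × (1.10 × 10¹⁸ / (3 × 1.18 × 10²⁵))^(1/3)
    = 6.35 × 10⁵ m

6.35 × 10⁵ m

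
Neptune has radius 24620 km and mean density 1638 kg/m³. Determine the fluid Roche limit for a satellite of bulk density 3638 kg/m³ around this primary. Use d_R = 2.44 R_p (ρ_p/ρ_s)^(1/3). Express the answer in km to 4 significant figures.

46040 km

d_R = 2.44 × 24620 km × (1638/3638)^(1/3)
    = 46040 km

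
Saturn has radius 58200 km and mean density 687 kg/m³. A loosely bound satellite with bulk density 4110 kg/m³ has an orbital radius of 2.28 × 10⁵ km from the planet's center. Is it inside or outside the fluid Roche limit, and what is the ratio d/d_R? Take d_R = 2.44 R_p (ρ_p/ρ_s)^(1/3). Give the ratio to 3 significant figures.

outside; d/d_R ≈ 2.91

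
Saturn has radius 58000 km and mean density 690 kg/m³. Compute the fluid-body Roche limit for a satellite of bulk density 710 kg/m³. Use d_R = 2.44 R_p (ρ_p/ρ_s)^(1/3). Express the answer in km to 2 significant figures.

1.4 × 10⁵ km

d_R = 2.44 × 58000 km × (690/710)^(1/3)
    = 1.4 × 10⁵ km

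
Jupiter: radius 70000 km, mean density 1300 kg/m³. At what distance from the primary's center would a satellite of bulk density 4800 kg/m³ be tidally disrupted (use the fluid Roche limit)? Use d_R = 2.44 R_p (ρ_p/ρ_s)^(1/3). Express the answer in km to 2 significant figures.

1.1 × 10⁵ km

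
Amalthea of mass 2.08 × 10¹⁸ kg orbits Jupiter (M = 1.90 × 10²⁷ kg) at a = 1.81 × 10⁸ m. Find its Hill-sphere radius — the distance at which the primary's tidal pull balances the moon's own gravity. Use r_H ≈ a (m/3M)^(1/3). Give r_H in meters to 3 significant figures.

r_H ≈ a (m/3M)^(1/3)
    = (1.81 × 10⁸) × (2.08 × 10¹⁸ / (3 × 1.90 × 10²⁷))^(1/3)
    = 1.29 × 10⁵ m

1.29 × 10⁵ m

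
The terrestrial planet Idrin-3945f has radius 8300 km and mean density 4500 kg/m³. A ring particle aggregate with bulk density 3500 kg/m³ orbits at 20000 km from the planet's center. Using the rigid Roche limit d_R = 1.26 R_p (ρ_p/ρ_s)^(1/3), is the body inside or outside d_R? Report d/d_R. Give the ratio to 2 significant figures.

d_R = 1.26 × (8300 km) × (4500/3500)^(1/3) = 11370 km
d/d_R = (20000) / (11370) = 1.8
Since d/d_R > 1, the body is outside the Roche limit.

outside; d/d_R ≈ 1.8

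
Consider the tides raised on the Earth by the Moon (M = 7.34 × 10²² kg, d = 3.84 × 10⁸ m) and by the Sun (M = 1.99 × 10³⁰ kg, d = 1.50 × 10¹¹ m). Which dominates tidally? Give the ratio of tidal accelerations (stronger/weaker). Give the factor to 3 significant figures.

Tidal acceleration ∝ M/d³, so compare M/d³ for each.
The Moon: (7.34 × 10²²) / (3.84 × 10⁸)³ = 1.296 × 10⁻³
The Sun: (1.99 × 10³⁰) / (1.50 × 10¹¹)³ = 5.896 × 10⁻⁴
Ratio (larger/smaller) = 2.20

The Moon, by a factor of ≈ 2.20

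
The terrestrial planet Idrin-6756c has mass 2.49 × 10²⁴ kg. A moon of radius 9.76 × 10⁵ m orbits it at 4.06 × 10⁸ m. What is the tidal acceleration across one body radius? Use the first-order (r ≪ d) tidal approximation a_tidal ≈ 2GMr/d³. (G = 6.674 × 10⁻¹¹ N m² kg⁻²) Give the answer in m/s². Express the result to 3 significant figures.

4.85 × 10⁻⁶ m/s²

The tidal stretch is the gradient of GM/d² times the body's extent r, hence the 1/d³ dependence.
Δg = 2GMr/d³
   = 2 × (6.674 × 10⁻¹¹) × (2.49 × 10²⁴) × (9.76 × 10⁵) / (4.06 × 10⁸)³
   = 4.85 × 10⁻⁶ m/s²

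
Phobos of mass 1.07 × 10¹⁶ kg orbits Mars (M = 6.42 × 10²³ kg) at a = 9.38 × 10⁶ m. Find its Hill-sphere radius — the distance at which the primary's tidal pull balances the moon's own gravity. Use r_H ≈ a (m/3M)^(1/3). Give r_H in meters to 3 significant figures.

r_H ≈ a (m/3M)^(1/3)
    = (9.38 × 10⁶) × (1.07 × 10¹⁶ / (3 × 6.42 × 10²³))^(1/3)
    = 1.66 × 10⁴ m

1.66 × 10⁴ m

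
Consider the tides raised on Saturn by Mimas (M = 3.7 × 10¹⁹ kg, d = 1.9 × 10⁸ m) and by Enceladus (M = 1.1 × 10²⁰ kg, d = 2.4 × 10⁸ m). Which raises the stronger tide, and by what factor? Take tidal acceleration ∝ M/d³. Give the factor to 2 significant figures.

Enceladus, by a factor of ≈ 1.5

Compare M/d³ for the two perturbers:
Mimas: (3.7 × 10¹⁹) / (1.9 × 10⁸)³ = 5.394 × 10⁻⁶
Enceladus: (1.1 × 10²⁰) / (2.4 × 10⁸)³ = 7.957 × 10⁻⁶
Ratio (larger/smaller) = 1.5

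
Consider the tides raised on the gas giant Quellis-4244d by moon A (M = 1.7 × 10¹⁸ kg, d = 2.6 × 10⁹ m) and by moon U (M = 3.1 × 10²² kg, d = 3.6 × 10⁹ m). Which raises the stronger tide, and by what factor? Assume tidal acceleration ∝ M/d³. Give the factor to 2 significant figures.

Moon U, by a factor of ≈ 6900

Compare M/d³ for the two perturbers:
Moon A: (1.7 × 10¹⁸) / (2.6 × 10⁹)³ = 9.672 × 10⁻¹¹
Moon U: (3.1 × 10²²) / (3.6 × 10⁹)³ = 6.644 × 10⁻⁷
Ratio (larger/smaller) = 6900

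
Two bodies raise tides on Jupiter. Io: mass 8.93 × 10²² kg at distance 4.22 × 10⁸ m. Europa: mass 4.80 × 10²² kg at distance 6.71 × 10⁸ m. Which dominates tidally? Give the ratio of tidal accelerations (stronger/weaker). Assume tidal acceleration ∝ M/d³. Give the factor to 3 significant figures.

Io, by a factor of ≈ 7.48

The tide-raising term goes as M/d³ (the gradient of a 1/d² field).
Io: (8.93 × 10²²) / (4.22 × 10⁸)³ = 1.188 × 10⁻³
Europa: (4.80 × 10²²) / (6.71 × 10⁸)³ = 1.589 × 10⁻⁴
Ratio (larger/smaller) = 7.48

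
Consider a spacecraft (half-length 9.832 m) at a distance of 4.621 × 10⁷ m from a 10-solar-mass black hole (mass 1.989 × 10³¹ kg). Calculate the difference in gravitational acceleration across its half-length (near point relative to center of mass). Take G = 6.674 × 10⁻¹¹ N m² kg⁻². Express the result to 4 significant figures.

Since r ≪ d, expand the inverse-square field across one radius to get the leading 2GMr/d³ term.
Δa = 2GMr/d³
   = 2 × (6.674 × 10⁻¹¹) × (1.989 × 10³¹) × (9.832) / (4.621 × 10⁷)³
   = 2.645 × 10⁻¹ m/s²

2.645 × 10⁻¹ m/s²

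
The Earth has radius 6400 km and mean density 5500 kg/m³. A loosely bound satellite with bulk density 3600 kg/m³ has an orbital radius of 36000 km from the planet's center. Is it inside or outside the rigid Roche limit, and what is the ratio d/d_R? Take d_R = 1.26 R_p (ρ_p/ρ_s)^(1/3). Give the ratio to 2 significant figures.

d_R = 1.26 × (6400 km) × (5500/3600)^(1/3) = 9288 km
d/d_R = (36000) / (9288) = 3.9
Since d/d_R > 1, the body is outside the Roche limit.

outside; d/d_R ≈ 3.9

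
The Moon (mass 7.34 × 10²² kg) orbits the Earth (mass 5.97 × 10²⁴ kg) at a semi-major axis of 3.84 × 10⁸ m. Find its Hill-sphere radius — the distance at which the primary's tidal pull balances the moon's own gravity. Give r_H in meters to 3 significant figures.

r_H ≈ a (m/3M)^(1/3)
    = (3.84 × 10⁸) × (7.34 × 10²² / (3 × 5.97 × 10²⁴))^(1/3)
    = 6.15 × 10⁷ m

6.15 × 10⁷ m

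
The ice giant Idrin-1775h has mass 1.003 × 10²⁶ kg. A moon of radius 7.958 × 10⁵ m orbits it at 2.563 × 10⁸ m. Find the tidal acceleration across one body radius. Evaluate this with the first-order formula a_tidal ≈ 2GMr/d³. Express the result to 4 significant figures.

6.328 × 10⁻⁴ m/s²

Δg = 2GMr/d³
   = 2 × (6.674 × 10⁻¹¹) × (1.003 × 10²⁶) × (7.958 × 10⁵) / (2.563 × 10⁸)³
   = 6.328 × 10⁻⁴ m/s²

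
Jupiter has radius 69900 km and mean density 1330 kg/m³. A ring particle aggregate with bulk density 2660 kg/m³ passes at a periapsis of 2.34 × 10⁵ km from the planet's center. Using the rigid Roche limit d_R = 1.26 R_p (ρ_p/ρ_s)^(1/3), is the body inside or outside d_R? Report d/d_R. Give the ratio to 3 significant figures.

outside; d/d_R ≈ 3.35

d_R = 1.26 × (69900 km) × (1330/2660)^(1/3) = 69900 km
d/d_R = (2.34 × 10⁵) / (69900) = 3.35
Since d/d_R > 1, the body is outside the Roche limit.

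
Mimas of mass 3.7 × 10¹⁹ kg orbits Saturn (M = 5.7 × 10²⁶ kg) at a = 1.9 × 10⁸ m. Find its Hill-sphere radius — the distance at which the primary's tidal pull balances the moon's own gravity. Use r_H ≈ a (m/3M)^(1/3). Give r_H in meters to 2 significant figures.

r_H ≈ a (m/3M)^(1/3)
    = (1.9 × 10⁸) × (3.7 × 10¹⁹ / (3 × 5.7 × 10²⁶))^(1/3)
    = 5.3 × 10⁵ m

5.3 × 10⁵ m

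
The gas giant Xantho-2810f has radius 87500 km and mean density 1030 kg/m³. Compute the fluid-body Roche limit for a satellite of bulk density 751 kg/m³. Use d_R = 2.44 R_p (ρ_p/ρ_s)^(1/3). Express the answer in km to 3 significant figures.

2.37 × 10⁵ km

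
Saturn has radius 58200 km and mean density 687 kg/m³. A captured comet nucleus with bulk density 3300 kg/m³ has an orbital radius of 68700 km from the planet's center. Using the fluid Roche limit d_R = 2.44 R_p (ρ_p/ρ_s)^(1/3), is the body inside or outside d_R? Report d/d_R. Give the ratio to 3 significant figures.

inside; d/d_R ≈ 0.816

d_R = 2.44 × (58200 km) × (687/3300)^(1/3) = 84160 km
d/d_R = (68700) / (84160) = 0.816
Since d/d_R < 1, the body is inside the Roche limit.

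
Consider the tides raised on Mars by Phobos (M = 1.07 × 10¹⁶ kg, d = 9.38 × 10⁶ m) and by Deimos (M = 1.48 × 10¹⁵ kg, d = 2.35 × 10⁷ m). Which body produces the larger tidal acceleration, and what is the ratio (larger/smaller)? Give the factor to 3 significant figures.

Phobos, by a factor of ≈ 114

Compare M/d³ for the two perturbers:
Phobos: (1.07 × 10¹⁶) / (9.38 × 10⁶)³ = 1.297 × 10⁻⁵
Deimos: (1.48 × 10¹⁵) / (2.35 × 10⁷)³ = 1.140 × 10⁻⁷
Ratio (larger/smaller) = 114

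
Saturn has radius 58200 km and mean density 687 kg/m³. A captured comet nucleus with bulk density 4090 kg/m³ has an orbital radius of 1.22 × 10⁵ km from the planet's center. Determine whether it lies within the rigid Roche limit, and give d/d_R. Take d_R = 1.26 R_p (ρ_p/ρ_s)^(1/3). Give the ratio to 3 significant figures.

d_R = 1.26 × (58200 km) × (687/4090)^(1/3) = 40460 km
d/d_R = (1.22 × 10⁵) / (40460) = 3.02
Since d/d_R > 1, the body is outside the Roche limit.

outside; d/d_R ≈ 3.02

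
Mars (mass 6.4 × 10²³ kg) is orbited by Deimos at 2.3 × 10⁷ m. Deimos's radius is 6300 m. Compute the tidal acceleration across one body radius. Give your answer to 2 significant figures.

4.4 × 10⁻⁵ m/s²

Δa = 2GMr/d³
   = 2 × (6.674 × 10⁻¹¹) × (6.4 × 10²³) × (6300) / (2.3 × 10⁷)³
   = 4.4 × 10⁻⁵ m/s²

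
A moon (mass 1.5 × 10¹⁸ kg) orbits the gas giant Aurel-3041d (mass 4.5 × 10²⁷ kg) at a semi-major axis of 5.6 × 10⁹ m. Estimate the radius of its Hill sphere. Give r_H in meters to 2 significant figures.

2.7 × 10⁶ m

r_H ≈ a (m/3M)^(1/3)
    = (5.6 × 10⁹) × (1.5 × 10¹⁸ / (3 × 4.5 × 10²⁷))^(1/3)
    = 2.7 × 10⁶ m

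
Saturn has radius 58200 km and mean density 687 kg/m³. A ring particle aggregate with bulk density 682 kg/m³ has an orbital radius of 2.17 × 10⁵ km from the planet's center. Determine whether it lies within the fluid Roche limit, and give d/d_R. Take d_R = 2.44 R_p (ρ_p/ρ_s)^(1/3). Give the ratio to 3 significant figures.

d_R = 2.44 × (58200 km) × (687/682)^(1/3) = 1.424 × 10⁵ km
d/d_R = (2.17 × 10⁵) / (1.424 × 10⁵) = 1.52
Since d/d_R > 1, the body is outside the Roche limit.

outside; d/d_R ≈ 1.52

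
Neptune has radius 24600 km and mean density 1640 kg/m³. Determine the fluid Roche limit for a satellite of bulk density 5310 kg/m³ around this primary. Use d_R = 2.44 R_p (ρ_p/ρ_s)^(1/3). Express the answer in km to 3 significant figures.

40600 km

d_R = 2.44 × 24600 km × (1640/5310)^(1/3)
    = 40600 km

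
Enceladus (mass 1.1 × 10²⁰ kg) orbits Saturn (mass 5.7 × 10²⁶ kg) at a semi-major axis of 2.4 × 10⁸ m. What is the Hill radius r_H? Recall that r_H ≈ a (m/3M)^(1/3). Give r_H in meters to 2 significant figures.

9.6 × 10⁵ m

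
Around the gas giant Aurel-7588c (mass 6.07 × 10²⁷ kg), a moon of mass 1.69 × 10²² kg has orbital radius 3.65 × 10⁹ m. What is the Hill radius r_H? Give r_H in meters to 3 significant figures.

3.56 × 10⁷ m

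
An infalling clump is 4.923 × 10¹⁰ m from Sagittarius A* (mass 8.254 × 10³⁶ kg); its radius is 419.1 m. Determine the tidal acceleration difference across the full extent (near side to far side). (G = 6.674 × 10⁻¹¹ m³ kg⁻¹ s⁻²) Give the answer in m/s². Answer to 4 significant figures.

Near-to-far spans 2r, so the tidal difference is twice the near-to-center value: 4GMr/d³.
a_tidal = 4GMr/d³
        = 4 × (6.674 × 10⁻¹¹) × (8.254 × 10³⁶) × (419.1) / (4.923 × 10¹⁰)³
        = 7.740 × 10⁻³ m/s²

7.740 × 10⁻³ m/s²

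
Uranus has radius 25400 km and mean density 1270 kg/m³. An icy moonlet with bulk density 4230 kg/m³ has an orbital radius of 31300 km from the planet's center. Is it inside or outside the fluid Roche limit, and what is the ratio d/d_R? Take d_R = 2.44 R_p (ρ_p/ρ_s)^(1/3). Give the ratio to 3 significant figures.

inside; d/d_R ≈ 0.754

d_R = 2.44 × (25400 km) × (1270/4230)^(1/3) = 41500 km
d/d_R = (31300) / (41500) = 0.754
Since d/d_R < 1, the body is inside the Roche limit.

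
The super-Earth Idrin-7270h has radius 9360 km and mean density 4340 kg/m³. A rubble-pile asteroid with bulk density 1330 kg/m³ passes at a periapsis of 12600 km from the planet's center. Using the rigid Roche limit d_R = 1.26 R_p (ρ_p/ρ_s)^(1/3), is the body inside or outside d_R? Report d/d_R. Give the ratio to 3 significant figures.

inside; d/d_R ≈ 0.720

d_R = 1.26 × (9360 km) × (4340/1330)^(1/3) = 17490 km
d/d_R = (12600) / (17490) = 0.720
Since d/d_R < 1, the body is inside the Roche limit.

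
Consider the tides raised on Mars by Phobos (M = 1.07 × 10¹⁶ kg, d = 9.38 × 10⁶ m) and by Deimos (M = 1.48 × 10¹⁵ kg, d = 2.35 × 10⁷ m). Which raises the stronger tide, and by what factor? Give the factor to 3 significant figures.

Tidal stretch scales as M/d³; compute that for each body.
Phobos: (1.07 × 10¹⁶) / (9.38 × 10⁶)³ = 1.297 × 10⁻⁵
Deimos: (1.48 × 10¹⁵) / (2.35 × 10⁷)³ = 1.140 × 10⁻⁷
Ratio (larger/smaller) = 114

Phobos, by a factor of ≈ 114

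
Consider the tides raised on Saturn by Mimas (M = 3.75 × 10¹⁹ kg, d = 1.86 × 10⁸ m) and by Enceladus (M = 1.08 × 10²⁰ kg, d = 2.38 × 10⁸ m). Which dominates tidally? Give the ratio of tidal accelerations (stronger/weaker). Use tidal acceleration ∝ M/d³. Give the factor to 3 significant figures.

Enceladus, by a factor of ≈ 1.37

Tidal acceleration ∝ M/d³, so compare M/d³ for each.
Mimas: (3.75 × 10¹⁹) / (1.86 × 10⁸)³ = 5.828 × 10⁻⁶
Enceladus: (1.08 × 10²⁰) / (2.38 × 10⁸)³ = 8.011 × 10⁻⁶
Ratio (larger/smaller) = 1.37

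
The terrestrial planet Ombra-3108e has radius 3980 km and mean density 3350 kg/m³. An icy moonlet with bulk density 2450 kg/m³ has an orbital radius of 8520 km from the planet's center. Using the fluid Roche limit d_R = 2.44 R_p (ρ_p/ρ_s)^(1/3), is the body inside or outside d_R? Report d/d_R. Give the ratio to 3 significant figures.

inside; d/d_R ≈ 0.790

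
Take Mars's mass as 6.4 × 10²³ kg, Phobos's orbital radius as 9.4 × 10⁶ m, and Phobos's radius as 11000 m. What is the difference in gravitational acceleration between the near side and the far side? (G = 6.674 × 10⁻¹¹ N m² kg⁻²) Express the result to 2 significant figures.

Δa = 4GMr/d³
   = 4 × (6.674 × 10⁻¹¹) × (6.4 × 10²³) × (11000) / (9.4 × 10⁶)³
   = 2.3 × 10⁻³ m/s²

2.3 × 10⁻³ m/s²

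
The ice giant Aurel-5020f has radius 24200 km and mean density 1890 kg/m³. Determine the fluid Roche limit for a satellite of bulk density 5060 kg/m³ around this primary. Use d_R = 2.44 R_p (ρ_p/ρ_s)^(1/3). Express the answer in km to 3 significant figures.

42500 km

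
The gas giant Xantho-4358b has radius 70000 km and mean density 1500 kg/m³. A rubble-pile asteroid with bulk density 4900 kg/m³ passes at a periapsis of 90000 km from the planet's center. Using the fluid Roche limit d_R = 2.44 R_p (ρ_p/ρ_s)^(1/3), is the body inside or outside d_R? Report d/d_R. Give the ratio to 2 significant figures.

inside; d/d_R ≈ 0.78

d_R = 2.44 × (70000 km) × (1500/4900)^(1/3) = 1.151 × 10⁵ km
d/d_R = (90000) / (1.151 × 10⁵) = 0.78
Since d/d_R < 1, the body is inside the Roche limit.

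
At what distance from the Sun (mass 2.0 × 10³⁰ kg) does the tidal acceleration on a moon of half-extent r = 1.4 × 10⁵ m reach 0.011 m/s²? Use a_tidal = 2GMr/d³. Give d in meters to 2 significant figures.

1.5 × 10⁹ m

2GMr/d³ = a_tidal  ⇒  d = (2GMr / a_tidal)^(1/3)
d = (2 × 6.674×10⁻¹¹ × (2.0 × 10³⁰) × (1.4 × 10⁵) / (0.011))^(1/3)
  = 1.5 × 10⁹ m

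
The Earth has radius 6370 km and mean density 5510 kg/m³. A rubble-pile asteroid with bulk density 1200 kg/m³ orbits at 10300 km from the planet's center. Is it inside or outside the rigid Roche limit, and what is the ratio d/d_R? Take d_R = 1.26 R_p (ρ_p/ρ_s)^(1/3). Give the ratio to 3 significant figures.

inside; d/d_R ≈ 0.772

d_R = 1.26 × (6370 km) × (5510/1200)^(1/3) = 13340 km
d/d_R = (10300) / (13340) = 0.772
Since d/d_R < 1, the body is inside the Roche limit.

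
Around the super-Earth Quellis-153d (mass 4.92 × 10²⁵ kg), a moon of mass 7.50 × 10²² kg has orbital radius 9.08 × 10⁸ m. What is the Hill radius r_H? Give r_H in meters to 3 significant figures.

r_H ≈ a (m/3M)^(1/3)
    = (9.08 × 10⁸) × (7.50 × 10²² / (3 × 4.92 × 10²⁵))^(1/3)
    = 7.25 × 10⁷ m

7.25 × 10⁷ m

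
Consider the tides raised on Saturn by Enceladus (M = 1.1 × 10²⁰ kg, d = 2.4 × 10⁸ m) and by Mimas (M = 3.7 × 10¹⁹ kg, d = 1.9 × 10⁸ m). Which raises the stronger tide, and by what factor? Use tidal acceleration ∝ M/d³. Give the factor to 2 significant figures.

Enceladus, by a factor of ≈ 1.5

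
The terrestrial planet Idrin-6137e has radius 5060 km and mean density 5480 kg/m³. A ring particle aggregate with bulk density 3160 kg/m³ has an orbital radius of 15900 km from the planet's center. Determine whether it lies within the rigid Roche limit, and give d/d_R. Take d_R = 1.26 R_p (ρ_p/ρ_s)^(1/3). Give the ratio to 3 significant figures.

outside; d/d_R ≈ 2.08

d_R = 1.26 × (5060 km) × (5480/3160)^(1/3) = 7660 km
d/d_R = (15900) / (7660) = 2.08
Since d/d_R > 1, the body is outside the Roche limit.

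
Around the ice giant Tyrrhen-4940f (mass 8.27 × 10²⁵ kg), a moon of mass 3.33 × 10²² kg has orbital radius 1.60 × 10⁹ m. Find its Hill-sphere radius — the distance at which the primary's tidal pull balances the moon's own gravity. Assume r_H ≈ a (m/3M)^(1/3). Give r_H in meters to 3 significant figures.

r_H ≈ a (m/3M)^(1/3)
    = (1.60 × 10⁹) × (3.33 × 10²² / (3 × 8.27 × 10²⁵))^(1/3)
    = 8.19 × 10⁷ m

8.19 × 10⁷ m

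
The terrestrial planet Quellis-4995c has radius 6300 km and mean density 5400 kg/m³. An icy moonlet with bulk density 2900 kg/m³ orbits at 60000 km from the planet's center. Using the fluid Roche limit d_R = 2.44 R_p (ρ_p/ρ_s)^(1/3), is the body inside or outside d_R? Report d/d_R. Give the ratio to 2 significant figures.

d_R = 2.44 × (6300 km) × (5400/2900)^(1/3) = 18910 km
d/d_R = (60000) / (18910) = 3.2
Since d/d_R > 1, the body is outside the Roche limit.

outside; d/d_R ≈ 3.2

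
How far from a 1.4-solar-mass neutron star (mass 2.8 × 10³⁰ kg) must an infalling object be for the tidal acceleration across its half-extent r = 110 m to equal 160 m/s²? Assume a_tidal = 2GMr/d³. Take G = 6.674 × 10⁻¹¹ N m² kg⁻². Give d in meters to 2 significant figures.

6.4 × 10⁶ m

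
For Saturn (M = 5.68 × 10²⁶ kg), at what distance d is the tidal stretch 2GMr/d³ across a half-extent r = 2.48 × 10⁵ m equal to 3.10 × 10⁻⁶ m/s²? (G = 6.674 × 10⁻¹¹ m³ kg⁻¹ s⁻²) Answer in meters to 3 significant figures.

1.82 × 10⁹ m

2GMr/d³ = a_tidal  ⇒  d = (2GMr / a_tidal)^(1/3)
d = (2 × 6.674×10⁻¹¹ × (5.68 × 10²⁶) × (2.48 × 10⁵) / (3.10 × 10⁻⁶))^(1/3)
  = 1.82 × 10⁹ m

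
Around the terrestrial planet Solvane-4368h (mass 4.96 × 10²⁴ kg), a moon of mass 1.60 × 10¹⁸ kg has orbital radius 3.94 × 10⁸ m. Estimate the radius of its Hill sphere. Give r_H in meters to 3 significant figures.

r_H ≈ a (m/3M)^(1/3)
    = (3.94 × 10⁸) × (1.60 × 10¹⁸ / (3 × 4.96 × 10²⁴))^(1/3)
    = 1.87 × 10⁶ m

1.87 × 10⁶ m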